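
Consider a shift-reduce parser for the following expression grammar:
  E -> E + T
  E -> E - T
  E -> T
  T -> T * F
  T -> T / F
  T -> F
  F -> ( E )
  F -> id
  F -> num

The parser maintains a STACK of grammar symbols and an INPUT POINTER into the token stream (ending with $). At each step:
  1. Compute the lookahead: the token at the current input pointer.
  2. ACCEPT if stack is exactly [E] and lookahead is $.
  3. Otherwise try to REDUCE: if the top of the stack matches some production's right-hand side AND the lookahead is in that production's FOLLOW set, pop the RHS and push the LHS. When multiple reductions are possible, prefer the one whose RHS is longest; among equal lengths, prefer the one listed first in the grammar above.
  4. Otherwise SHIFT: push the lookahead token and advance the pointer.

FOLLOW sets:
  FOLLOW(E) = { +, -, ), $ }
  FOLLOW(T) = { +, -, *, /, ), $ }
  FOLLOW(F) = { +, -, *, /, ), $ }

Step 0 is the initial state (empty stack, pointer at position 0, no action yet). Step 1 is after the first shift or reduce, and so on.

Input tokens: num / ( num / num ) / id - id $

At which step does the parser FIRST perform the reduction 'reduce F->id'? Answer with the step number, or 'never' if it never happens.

Answer: 19

Derivation:
Step 1: shift num. Stack=[num] ptr=1 lookahead=/ remaining=[/ ( num / num ) / id - id $]
Step 2: reduce F->num. Stack=[F] ptr=1 lookahead=/ remaining=[/ ( num / num ) / id - id $]
Step 3: reduce T->F. Stack=[T] ptr=1 lookahead=/ remaining=[/ ( num / num ) / id - id $]
Step 4: shift /. Stack=[T /] ptr=2 lookahead=( remaining=[( num / num ) / id - id $]
Step 5: shift (. Stack=[T / (] ptr=3 lookahead=num remaining=[num / num ) / id - id $]
Step 6: shift num. Stack=[T / ( num] ptr=4 lookahead=/ remaining=[/ num ) / id - id $]
Step 7: reduce F->num. Stack=[T / ( F] ptr=4 lookahead=/ remaining=[/ num ) / id - id $]
Step 8: reduce T->F. Stack=[T / ( T] ptr=4 lookahead=/ remaining=[/ num ) / id - id $]
Step 9: shift /. Stack=[T / ( T /] ptr=5 lookahead=num remaining=[num ) / id - id $]
Step 10: shift num. Stack=[T / ( T / num] ptr=6 lookahead=) remaining=[) / id - id $]
Step 11: reduce F->num. Stack=[T / ( T / F] ptr=6 lookahead=) remaining=[) / id - id $]
Step 12: reduce T->T / F. Stack=[T / ( T] ptr=6 lookahead=) remaining=[) / id - id $]
Step 13: reduce E->T. Stack=[T / ( E] ptr=6 lookahead=) remaining=[) / id - id $]
Step 14: shift ). Stack=[T / ( E )] ptr=7 lookahead=/ remaining=[/ id - id $]
Step 15: reduce F->( E ). Stack=[T / F] ptr=7 lookahead=/ remaining=[/ id - id $]
Step 16: reduce T->T / F. Stack=[T] ptr=7 lookahead=/ remaining=[/ id - id $]
Step 17: shift /. Stack=[T /] ptr=8 lookahead=id remaining=[id - id $]
Step 18: shift id. Stack=[T / id] ptr=9 lookahead=- remaining=[- id $]
Step 19: reduce F->id. Stack=[T / F] ptr=9 lookahead=- remaining=[- id $]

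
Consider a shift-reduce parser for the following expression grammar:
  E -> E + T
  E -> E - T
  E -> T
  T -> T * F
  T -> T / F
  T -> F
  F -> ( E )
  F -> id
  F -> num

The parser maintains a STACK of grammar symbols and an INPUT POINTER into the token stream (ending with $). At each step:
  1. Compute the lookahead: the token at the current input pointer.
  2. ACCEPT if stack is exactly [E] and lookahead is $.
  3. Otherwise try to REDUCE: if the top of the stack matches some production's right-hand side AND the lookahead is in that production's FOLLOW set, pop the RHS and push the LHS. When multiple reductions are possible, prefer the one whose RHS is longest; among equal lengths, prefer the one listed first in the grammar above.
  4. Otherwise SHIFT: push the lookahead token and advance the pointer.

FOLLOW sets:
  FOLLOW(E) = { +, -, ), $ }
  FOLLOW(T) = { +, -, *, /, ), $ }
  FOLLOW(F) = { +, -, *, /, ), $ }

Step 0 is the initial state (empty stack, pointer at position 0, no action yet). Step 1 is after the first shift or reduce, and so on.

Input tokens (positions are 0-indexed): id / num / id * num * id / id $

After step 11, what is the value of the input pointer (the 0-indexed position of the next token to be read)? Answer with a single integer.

Answer: 5

Derivation:
Step 1: shift id. Stack=[id] ptr=1 lookahead=/ remaining=[/ num / id * num * id / id $]
Step 2: reduce F->id. Stack=[F] ptr=1 lookahead=/ remaining=[/ num / id * num * id / id $]
Step 3: reduce T->F. Stack=[T] ptr=1 lookahead=/ remaining=[/ num / id * num * id / id $]
Step 4: shift /. Stack=[T /] ptr=2 lookahead=num remaining=[num / id * num * id / id $]
Step 5: shift num. Stack=[T / num] ptr=3 lookahead=/ remaining=[/ id * num * id / id $]
Step 6: reduce F->num. Stack=[T / F] ptr=3 lookahead=/ remaining=[/ id * num * id / id $]
Step 7: reduce T->T / F. Stack=[T] ptr=3 lookahead=/ remaining=[/ id * num * id / id $]
Step 8: shift /. Stack=[T /] ptr=4 lookahead=id remaining=[id * num * id / id $]
Step 9: shift id. Stack=[T / id] ptr=5 lookahead=* remaining=[* num * id / id $]
Step 10: reduce F->id. Stack=[T / F] ptr=5 lookahead=* remaining=[* num * id / id $]
Step 11: reduce T->T / F. Stack=[T] ptr=5 lookahead=* remaining=[* num * id / id $]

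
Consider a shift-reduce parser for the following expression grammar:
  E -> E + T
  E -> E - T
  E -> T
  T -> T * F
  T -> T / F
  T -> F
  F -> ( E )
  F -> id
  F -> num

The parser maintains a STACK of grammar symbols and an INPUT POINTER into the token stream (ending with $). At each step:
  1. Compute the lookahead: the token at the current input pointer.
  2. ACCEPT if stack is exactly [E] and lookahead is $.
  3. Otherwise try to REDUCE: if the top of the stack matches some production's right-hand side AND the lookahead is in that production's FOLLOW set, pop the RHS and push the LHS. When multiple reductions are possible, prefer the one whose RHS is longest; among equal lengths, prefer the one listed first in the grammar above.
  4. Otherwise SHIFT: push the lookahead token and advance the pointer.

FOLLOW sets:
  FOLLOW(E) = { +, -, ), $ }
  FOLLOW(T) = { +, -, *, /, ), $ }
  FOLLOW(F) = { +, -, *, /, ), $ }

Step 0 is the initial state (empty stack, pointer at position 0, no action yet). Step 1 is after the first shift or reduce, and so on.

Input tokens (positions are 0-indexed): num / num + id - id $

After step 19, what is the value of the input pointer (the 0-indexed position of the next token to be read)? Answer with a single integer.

Answer: 7

Derivation:
Step 1: shift num. Stack=[num] ptr=1 lookahead=/ remaining=[/ num + id - id $]
Step 2: reduce F->num. Stack=[F] ptr=1 lookahead=/ remaining=[/ num + id - id $]
Step 3: reduce T->F. Stack=[T] ptr=1 lookahead=/ remaining=[/ num + id - id $]
Step 4: shift /. Stack=[T /] ptr=2 lookahead=num remaining=[num + id - id $]
Step 5: shift num. Stack=[T / num] ptr=3 lookahead=+ remaining=[+ id - id $]
Step 6: reduce F->num. Stack=[T / F] ptr=3 lookahead=+ remaining=[+ id - id $]
Step 7: reduce T->T / F. Stack=[T] ptr=3 lookahead=+ remaining=[+ id - id $]
Step 8: reduce E->T. Stack=[E] ptr=3 lookahead=+ remaining=[+ id - id $]
Step 9: shift +. Stack=[E +] ptr=4 lookahead=id remaining=[id - id $]
Step 10: shift id. Stack=[E + id] ptr=5 lookahead=- remaining=[- id $]
Step 11: reduce F->id. Stack=[E + F] ptr=5 lookahead=- remaining=[- id $]
Step 12: reduce T->F. Stack=[E + T] ptr=5 lookahead=- remaining=[- id $]
Step 13: reduce E->E + T. Stack=[E] ptr=5 lookahead=- remaining=[- id $]
Step 14: shift -. Stack=[E -] ptr=6 lookahead=id remaining=[id $]
Step 15: shift id. Stack=[E - id] ptr=7 lookahead=$ remaining=[$]
Step 16: reduce F->id. Stack=[E - F] ptr=7 lookahead=$ remaining=[$]
Step 17: reduce T->F. Stack=[E - T] ptr=7 lookahead=$ remaining=[$]
Step 18: reduce E->E - T. Stack=[E] ptr=7 lookahead=$ remaining=[$]
Step 19: accept. Stack=[E] ptr=7 lookahead=$ remaining=[$]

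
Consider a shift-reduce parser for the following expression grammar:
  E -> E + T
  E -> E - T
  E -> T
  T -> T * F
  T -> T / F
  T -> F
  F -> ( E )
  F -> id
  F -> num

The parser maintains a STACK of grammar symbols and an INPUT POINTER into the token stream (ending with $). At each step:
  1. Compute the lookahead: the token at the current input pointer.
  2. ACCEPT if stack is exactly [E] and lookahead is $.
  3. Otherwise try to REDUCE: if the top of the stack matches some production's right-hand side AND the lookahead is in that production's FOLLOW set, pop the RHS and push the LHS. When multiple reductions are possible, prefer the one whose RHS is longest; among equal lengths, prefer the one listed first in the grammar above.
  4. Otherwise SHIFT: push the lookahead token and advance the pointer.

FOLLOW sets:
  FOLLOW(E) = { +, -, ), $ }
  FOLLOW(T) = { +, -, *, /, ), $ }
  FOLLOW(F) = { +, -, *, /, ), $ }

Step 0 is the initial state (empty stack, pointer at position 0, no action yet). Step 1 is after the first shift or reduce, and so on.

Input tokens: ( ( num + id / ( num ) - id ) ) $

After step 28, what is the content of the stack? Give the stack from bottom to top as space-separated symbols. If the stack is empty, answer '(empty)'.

Step 1: shift (. Stack=[(] ptr=1 lookahead=( remaining=[( num + id / ( num ) - id ) ) $]
Step 2: shift (. Stack=[( (] ptr=2 lookahead=num remaining=[num + id / ( num ) - id ) ) $]
Step 3: shift num. Stack=[( ( num] ptr=3 lookahead=+ remaining=[+ id / ( num ) - id ) ) $]
Step 4: reduce F->num. Stack=[( ( F] ptr=3 lookahead=+ remaining=[+ id / ( num ) - id ) ) $]
Step 5: reduce T->F. Stack=[( ( T] ptr=3 lookahead=+ remaining=[+ id / ( num ) - id ) ) $]
Step 6: reduce E->T. Stack=[( ( E] ptr=3 lookahead=+ remaining=[+ id / ( num ) - id ) ) $]
Step 7: shift +. Stack=[( ( E +] ptr=4 lookahead=id remaining=[id / ( num ) - id ) ) $]
Step 8: shift id. Stack=[( ( E + id] ptr=5 lookahead=/ remaining=[/ ( num ) - id ) ) $]
Step 9: reduce F->id. Stack=[( ( E + F] ptr=5 lookahead=/ remaining=[/ ( num ) - id ) ) $]
Step 10: reduce T->F. Stack=[( ( E + T] ptr=5 lookahead=/ remaining=[/ ( num ) - id ) ) $]
Step 11: shift /. Stack=[( ( E + T /] ptr=6 lookahead=( remaining=[( num ) - id ) ) $]
Step 12: shift (. Stack=[( ( E + T / (] ptr=7 lookahead=num remaining=[num ) - id ) ) $]
Step 13: shift num. Stack=[( ( E + T / ( num] ptr=8 lookahead=) remaining=[) - id ) ) $]
Step 14: reduce F->num. Stack=[( ( E + T / ( F] ptr=8 lookahead=) remaining=[) - id ) ) $]
Step 15: reduce T->F. Stack=[( ( E + T / ( T] ptr=8 lookahead=) remaining=[) - id ) ) $]
Step 16: reduce E->T. Stack=[( ( E + T / ( E] ptr=8 lookahead=) remaining=[) - id ) ) $]
Step 17: shift ). Stack=[( ( E + T / ( E )] ptr=9 lookahead=- remaining=[- id ) ) $]
Step 18: reduce F->( E ). Stack=[( ( E + T / F] ptr=9 lookahead=- remaining=[- id ) ) $]
Step 19: reduce T->T / F. Stack=[( ( E + T] ptr=9 lookahead=- remaining=[- id ) ) $]
Step 20: reduce E->E + T. Stack=[( ( E] ptr=9 lookahead=- remaining=[- id ) ) $]
Step 21: shift -. Stack=[( ( E -] ptr=10 lookahead=id remaining=[id ) ) $]
Step 22: shift id. Stack=[( ( E - id] ptr=11 lookahead=) remaining=[) ) $]
Step 23: reduce F->id. Stack=[( ( E - F] ptr=11 lookahead=) remaining=[) ) $]
Step 24: reduce T->F. Stack=[( ( E - T] ptr=11 lookahead=) remaining=[) ) $]
Step 25: reduce E->E - T. Stack=[( ( E] ptr=11 lookahead=) remaining=[) ) $]
Step 26: shift ). Stack=[( ( E )] ptr=12 lookahead=) remaining=[) $]
Step 27: reduce F->( E ). Stack=[( F] ptr=12 lookahead=) remaining=[) $]
Step 28: reduce T->F. Stack=[( T] ptr=12 lookahead=) remaining=[) $]

Answer: ( T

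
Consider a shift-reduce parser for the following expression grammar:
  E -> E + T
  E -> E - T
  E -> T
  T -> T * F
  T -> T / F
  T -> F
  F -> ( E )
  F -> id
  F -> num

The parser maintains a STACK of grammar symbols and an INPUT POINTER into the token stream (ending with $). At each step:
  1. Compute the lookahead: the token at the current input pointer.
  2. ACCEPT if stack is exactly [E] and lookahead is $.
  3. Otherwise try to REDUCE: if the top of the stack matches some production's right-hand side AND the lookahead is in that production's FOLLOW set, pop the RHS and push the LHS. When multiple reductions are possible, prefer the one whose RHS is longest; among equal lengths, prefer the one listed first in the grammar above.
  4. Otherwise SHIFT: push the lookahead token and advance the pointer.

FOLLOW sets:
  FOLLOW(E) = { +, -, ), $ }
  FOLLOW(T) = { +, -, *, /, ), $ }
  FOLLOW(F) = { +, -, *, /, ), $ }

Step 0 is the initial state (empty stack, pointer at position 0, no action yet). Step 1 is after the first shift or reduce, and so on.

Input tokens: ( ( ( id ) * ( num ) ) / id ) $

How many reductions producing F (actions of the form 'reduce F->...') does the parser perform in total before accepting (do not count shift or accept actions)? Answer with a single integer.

Answer: 7

Derivation:
Step 1: shift (. Stack=[(] ptr=1 lookahead=( remaining=[( ( id ) * ( num ) ) / id ) $]
Step 2: shift (. Stack=[( (] ptr=2 lookahead=( remaining=[( id ) * ( num ) ) / id ) $]
Step 3: shift (. Stack=[( ( (] ptr=3 lookahead=id remaining=[id ) * ( num ) ) / id ) $]
Step 4: shift id. Stack=[( ( ( id] ptr=4 lookahead=) remaining=[) * ( num ) ) / id ) $]
Step 5: reduce F->id. Stack=[( ( ( F] ptr=4 lookahead=) remaining=[) * ( num ) ) / id ) $]
Step 6: reduce T->F. Stack=[( ( ( T] ptr=4 lookahead=) remaining=[) * ( num ) ) / id ) $]
Step 7: reduce E->T. Stack=[( ( ( E] ptr=4 lookahead=) remaining=[) * ( num ) ) / id ) $]
Step 8: shift ). Stack=[( ( ( E )] ptr=5 lookahead=* remaining=[* ( num ) ) / id ) $]
Step 9: reduce F->( E ). Stack=[( ( F] ptr=5 lookahead=* remaining=[* ( num ) ) / id ) $]
Step 10: reduce T->F. Stack=[( ( T] ptr=5 lookahead=* remaining=[* ( num ) ) / id ) $]
Step 11: shift *. Stack=[( ( T *] ptr=6 lookahead=( remaining=[( num ) ) / id ) $]
Step 12: shift (. Stack=[( ( T * (] ptr=7 lookahead=num remaining=[num ) ) / id ) $]
Step 13: shift num. Stack=[( ( T * ( num] ptr=8 lookahead=) remaining=[) ) / id ) $]
Step 14: reduce F->num. Stack=[( ( T * ( F] ptr=8 lookahead=) remaining=[) ) / id ) $]
Step 15: reduce T->F. Stack=[( ( T * ( T] ptr=8 lookahead=) remaining=[) ) / id ) $]
Step 16: reduce E->T. Stack=[( ( T * ( E] ptr=8 lookahead=) remaining=[) ) / id ) $]
Step 17: shift ). Stack=[( ( T * ( E )] ptr=9 lookahead=) remaining=[) / id ) $]
Step 18: reduce F->( E ). Stack=[( ( T * F] ptr=9 lookahead=) remaining=[) / id ) $]
Step 19: reduce T->T * F. Stack=[( ( T] ptr=9 lookahead=) remaining=[) / id ) $]
Step 20: reduce E->T. Stack=[( ( E] ptr=9 lookahead=) remaining=[) / id ) $]
Step 21: shift ). Stack=[( ( E )] ptr=10 lookahead=/ remaining=[/ id ) $]
Step 22: reduce F->( E ). Stack=[( F] ptr=10 lookahead=/ remaining=[/ id ) $]
Step 23: reduce T->F. Stack=[( T] ptr=10 lookahead=/ remaining=[/ id ) $]
Step 24: shift /. Stack=[( T /] ptr=11 lookahead=id remaining=[id ) $]
Step 25: shift id. Stack=[( T / id] ptr=12 lookahead=) remaining=[) $]
Step 26: reduce F->id. Stack=[( T / F] ptr=12 lookahead=) remaining=[) $]
Step 27: reduce T->T / F. Stack=[( T] ptr=12 lookahead=) remaining=[) $]
Step 28: reduce E->T. Stack=[( E] ptr=12 lookahead=) remaining=[) $]
Step 29: shift ). Stack=[( E )] ptr=13 lookahead=$ remaining=[$]
Step 30: reduce F->( E ). Stack=[F] ptr=13 lookahead=$ remaining=[$]
Step 31: reduce T->F. Stack=[T] ptr=13 lookahead=$ remaining=[$]
Step 32: reduce E->T. Stack=[E] ptr=13 lookahead=$ remaining=[$]
Step 33: accept. Stack=[E] ptr=13 lookahead=$ remaining=[$]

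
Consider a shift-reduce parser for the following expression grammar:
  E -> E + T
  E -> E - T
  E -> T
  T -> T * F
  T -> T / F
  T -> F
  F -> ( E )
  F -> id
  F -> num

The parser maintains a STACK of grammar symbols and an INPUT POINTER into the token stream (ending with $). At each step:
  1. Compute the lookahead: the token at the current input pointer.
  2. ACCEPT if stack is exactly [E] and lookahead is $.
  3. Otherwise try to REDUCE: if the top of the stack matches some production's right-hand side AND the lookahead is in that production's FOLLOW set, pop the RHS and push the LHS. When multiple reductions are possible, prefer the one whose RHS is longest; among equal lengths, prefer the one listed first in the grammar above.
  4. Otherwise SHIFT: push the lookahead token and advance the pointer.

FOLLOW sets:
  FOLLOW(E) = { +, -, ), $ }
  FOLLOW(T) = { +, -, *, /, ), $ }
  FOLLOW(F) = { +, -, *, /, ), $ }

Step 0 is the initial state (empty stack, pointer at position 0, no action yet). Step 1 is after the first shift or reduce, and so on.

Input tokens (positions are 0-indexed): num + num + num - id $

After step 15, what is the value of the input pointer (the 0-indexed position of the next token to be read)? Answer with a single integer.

Answer: 6

Derivation:
Step 1: shift num. Stack=[num] ptr=1 lookahead=+ remaining=[+ num + num - id $]
Step 2: reduce F->num. Stack=[F] ptr=1 lookahead=+ remaining=[+ num + num - id $]
Step 3: reduce T->F. Stack=[T] ptr=1 lookahead=+ remaining=[+ num + num - id $]
Step 4: reduce E->T. Stack=[E] ptr=1 lookahead=+ remaining=[+ num + num - id $]
Step 5: shift +. Stack=[E +] ptr=2 lookahead=num remaining=[num + num - id $]
Step 6: shift num. Stack=[E + num] ptr=3 lookahead=+ remaining=[+ num - id $]
Step 7: reduce F->num. Stack=[E + F] ptr=3 lookahead=+ remaining=[+ num - id $]
Step 8: reduce T->F. Stack=[E + T] ptr=3 lookahead=+ remaining=[+ num - id $]
Step 9: reduce E->E + T. Stack=[E] ptr=3 lookahead=+ remaining=[+ num - id $]
Step 10: shift +. Stack=[E +] ptr=4 lookahead=num remaining=[num - id $]
Step 11: shift num. Stack=[E + num] ptr=5 lookahead=- remaining=[- id $]
Step 12: reduce F->num. Stack=[E + F] ptr=5 lookahead=- remaining=[- id $]
Step 13: reduce T->F. Stack=[E + T] ptr=5 lookahead=- remaining=[- id $]
Step 14: reduce E->E + T. Stack=[E] ptr=5 lookahead=- remaining=[- id $]
Step 15: shift -. Stack=[E -] ptr=6 lookahead=id remaining=[id $]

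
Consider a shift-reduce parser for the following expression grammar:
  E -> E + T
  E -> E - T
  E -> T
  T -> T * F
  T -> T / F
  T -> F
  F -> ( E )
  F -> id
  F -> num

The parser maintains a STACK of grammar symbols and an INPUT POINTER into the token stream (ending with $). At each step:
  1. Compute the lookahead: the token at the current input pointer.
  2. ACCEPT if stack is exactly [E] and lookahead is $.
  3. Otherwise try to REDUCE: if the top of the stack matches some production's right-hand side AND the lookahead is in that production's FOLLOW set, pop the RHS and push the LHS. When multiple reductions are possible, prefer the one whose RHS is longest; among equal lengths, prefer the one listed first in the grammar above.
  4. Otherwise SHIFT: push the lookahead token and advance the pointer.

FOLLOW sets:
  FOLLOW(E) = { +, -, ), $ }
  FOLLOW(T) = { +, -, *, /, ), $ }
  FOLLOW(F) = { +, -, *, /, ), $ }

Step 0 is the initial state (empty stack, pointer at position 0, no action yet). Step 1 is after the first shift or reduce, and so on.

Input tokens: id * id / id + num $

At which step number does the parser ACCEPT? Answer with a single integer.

Step 1: shift id. Stack=[id] ptr=1 lookahead=* remaining=[* id / id + num $]
Step 2: reduce F->id. Stack=[F] ptr=1 lookahead=* remaining=[* id / id + num $]
Step 3: reduce T->F. Stack=[T] ptr=1 lookahead=* remaining=[* id / id + num $]
Step 4: shift *. Stack=[T *] ptr=2 lookahead=id remaining=[id / id + num $]
Step 5: shift id. Stack=[T * id] ptr=3 lookahead=/ remaining=[/ id + num $]
Step 6: reduce F->id. Stack=[T * F] ptr=3 lookahead=/ remaining=[/ id + num $]
Step 7: reduce T->T * F. Stack=[T] ptr=3 lookahead=/ remaining=[/ id + num $]
Step 8: shift /. Stack=[T /] ptr=4 lookahead=id remaining=[id + num $]
Step 9: shift id. Stack=[T / id] ptr=5 lookahead=+ remaining=[+ num $]
Step 10: reduce F->id. Stack=[T / F] ptr=5 lookahead=+ remaining=[+ num $]
Step 11: reduce T->T / F. Stack=[T] ptr=5 lookahead=+ remaining=[+ num $]
Step 12: reduce E->T. Stack=[E] ptr=5 lookahead=+ remaining=[+ num $]
Step 13: shift +. Stack=[E +] ptr=6 lookahead=num remaining=[num $]
Step 14: shift num. Stack=[E + num] ptr=7 lookahead=$ remaining=[$]
Step 15: reduce F->num. Stack=[E + F] ptr=7 lookahead=$ remaining=[$]
Step 16: reduce T->F. Stack=[E + T] ptr=7 lookahead=$ remaining=[$]
Step 17: reduce E->E + T. Stack=[E] ptr=7 lookahead=$ remaining=[$]
Step 18: accept. Stack=[E] ptr=7 lookahead=$ remaining=[$]

Answer: 18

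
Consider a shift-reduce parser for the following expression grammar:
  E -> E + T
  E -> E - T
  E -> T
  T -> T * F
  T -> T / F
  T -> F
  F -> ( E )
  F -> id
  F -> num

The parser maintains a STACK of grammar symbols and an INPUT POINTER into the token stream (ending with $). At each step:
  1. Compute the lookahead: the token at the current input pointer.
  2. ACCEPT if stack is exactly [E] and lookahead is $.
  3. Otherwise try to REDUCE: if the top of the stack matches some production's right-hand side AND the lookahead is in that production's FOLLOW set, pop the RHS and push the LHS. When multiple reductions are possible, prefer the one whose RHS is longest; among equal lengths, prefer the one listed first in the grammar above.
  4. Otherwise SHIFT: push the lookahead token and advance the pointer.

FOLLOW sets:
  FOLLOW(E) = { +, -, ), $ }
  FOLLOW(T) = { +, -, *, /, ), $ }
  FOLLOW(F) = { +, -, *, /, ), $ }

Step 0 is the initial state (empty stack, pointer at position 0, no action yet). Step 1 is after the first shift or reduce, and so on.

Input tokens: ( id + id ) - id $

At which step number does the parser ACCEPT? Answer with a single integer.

Step 1: shift (. Stack=[(] ptr=1 lookahead=id remaining=[id + id ) - id $]
Step 2: shift id. Stack=[( id] ptr=2 lookahead=+ remaining=[+ id ) - id $]
Step 3: reduce F->id. Stack=[( F] ptr=2 lookahead=+ remaining=[+ id ) - id $]
Step 4: reduce T->F. Stack=[( T] ptr=2 lookahead=+ remaining=[+ id ) - id $]
Step 5: reduce E->T. Stack=[( E] ptr=2 lookahead=+ remaining=[+ id ) - id $]
Step 6: shift +. Stack=[( E +] ptr=3 lookahead=id remaining=[id ) - id $]
Step 7: shift id. Stack=[( E + id] ptr=4 lookahead=) remaining=[) - id $]
Step 8: reduce F->id. Stack=[( E + F] ptr=4 lookahead=) remaining=[) - id $]
Step 9: reduce T->F. Stack=[( E + T] ptr=4 lookahead=) remaining=[) - id $]
Step 10: reduce E->E + T. Stack=[( E] ptr=4 lookahead=) remaining=[) - id $]
Step 11: shift ). Stack=[( E )] ptr=5 lookahead=- remaining=[- id $]
Step 12: reduce F->( E ). Stack=[F] ptr=5 lookahead=- remaining=[- id $]
Step 13: reduce T->F. Stack=[T] ptr=5 lookahead=- remaining=[- id $]
Step 14: reduce E->T. Stack=[E] ptr=5 lookahead=- remaining=[- id $]
Step 15: shift -. Stack=[E -] ptr=6 lookahead=id remaining=[id $]
Step 16: shift id. Stack=[E - id] ptr=7 lookahead=$ remaining=[$]
Step 17: reduce F->id. Stack=[E - F] ptr=7 lookahead=$ remaining=[$]
Step 18: reduce T->F. Stack=[E - T] ptr=7 lookahead=$ remaining=[$]
Step 19: reduce E->E - T. Stack=[E] ptr=7 lookahead=$ remaining=[$]
Step 20: accept. Stack=[E] ptr=7 lookahead=$ remaining=[$]

Answer: 20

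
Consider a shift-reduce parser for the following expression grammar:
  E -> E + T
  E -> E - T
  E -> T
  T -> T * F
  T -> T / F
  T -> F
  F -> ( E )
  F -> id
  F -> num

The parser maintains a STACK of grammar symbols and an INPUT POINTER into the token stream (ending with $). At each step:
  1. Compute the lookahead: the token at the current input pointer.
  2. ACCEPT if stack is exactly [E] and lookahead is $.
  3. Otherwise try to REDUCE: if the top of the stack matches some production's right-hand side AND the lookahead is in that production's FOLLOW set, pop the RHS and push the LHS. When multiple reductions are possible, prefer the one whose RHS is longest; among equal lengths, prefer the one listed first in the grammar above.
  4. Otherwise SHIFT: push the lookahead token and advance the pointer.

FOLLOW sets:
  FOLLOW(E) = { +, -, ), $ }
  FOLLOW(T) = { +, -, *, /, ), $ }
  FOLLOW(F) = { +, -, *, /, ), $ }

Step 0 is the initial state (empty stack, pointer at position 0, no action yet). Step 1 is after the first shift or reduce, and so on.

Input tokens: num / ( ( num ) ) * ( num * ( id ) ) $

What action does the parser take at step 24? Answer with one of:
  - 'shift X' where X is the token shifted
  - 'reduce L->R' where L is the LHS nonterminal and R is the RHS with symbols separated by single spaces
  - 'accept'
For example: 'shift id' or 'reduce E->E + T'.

Step 1: shift num. Stack=[num] ptr=1 lookahead=/ remaining=[/ ( ( num ) ) * ( num * ( id ) ) $]
Step 2: reduce F->num. Stack=[F] ptr=1 lookahead=/ remaining=[/ ( ( num ) ) * ( num * ( id ) ) $]
Step 3: reduce T->F. Stack=[T] ptr=1 lookahead=/ remaining=[/ ( ( num ) ) * ( num * ( id ) ) $]
Step 4: shift /. Stack=[T /] ptr=2 lookahead=( remaining=[( ( num ) ) * ( num * ( id ) ) $]
Step 5: shift (. Stack=[T / (] ptr=3 lookahead=( remaining=[( num ) ) * ( num * ( id ) ) $]
Step 6: shift (. Stack=[T / ( (] ptr=4 lookahead=num remaining=[num ) ) * ( num * ( id ) ) $]
Step 7: shift num. Stack=[T / ( ( num] ptr=5 lookahead=) remaining=[) ) * ( num * ( id ) ) $]
Step 8: reduce F->num. Stack=[T / ( ( F] ptr=5 lookahead=) remaining=[) ) * ( num * ( id ) ) $]
Step 9: reduce T->F. Stack=[T / ( ( T] ptr=5 lookahead=) remaining=[) ) * ( num * ( id ) ) $]
Step 10: reduce E->T. Stack=[T / ( ( E] ptr=5 lookahead=) remaining=[) ) * ( num * ( id ) ) $]
Step 11: shift ). Stack=[T / ( ( E )] ptr=6 lookahead=) remaining=[) * ( num * ( id ) ) $]
Step 12: reduce F->( E ). Stack=[T / ( F] ptr=6 lookahead=) remaining=[) * ( num * ( id ) ) $]
Step 13: reduce T->F. Stack=[T / ( T] ptr=6 lookahead=) remaining=[) * ( num * ( id ) ) $]
Step 14: reduce E->T. Stack=[T / ( E] ptr=6 lookahead=) remaining=[) * ( num * ( id ) ) $]
Step 15: shift ). Stack=[T / ( E )] ptr=7 lookahead=* remaining=[* ( num * ( id ) ) $]
Step 16: reduce F->( E ). Stack=[T / F] ptr=7 lookahead=* remaining=[* ( num * ( id ) ) $]
Step 17: reduce T->T / F. Stack=[T] ptr=7 lookahead=* remaining=[* ( num * ( id ) ) $]
Step 18: shift *. Stack=[T *] ptr=8 lookahead=( remaining=[( num * ( id ) ) $]
Step 19: shift (. Stack=[T * (] ptr=9 lookahead=num remaining=[num * ( id ) ) $]
Step 20: shift num. Stack=[T * ( num] ptr=10 lookahead=* remaining=[* ( id ) ) $]
Step 21: reduce F->num. Stack=[T * ( F] ptr=10 lookahead=* remaining=[* ( id ) ) $]
Step 22: reduce T->F. Stack=[T * ( T] ptr=10 lookahead=* remaining=[* ( id ) ) $]
Step 23: shift *. Stack=[T * ( T *] ptr=11 lookahead=( remaining=[( id ) ) $]
Step 24: shift (. Stack=[T * ( T * (] ptr=12 lookahead=id remaining=[id ) ) $]

Answer: shift (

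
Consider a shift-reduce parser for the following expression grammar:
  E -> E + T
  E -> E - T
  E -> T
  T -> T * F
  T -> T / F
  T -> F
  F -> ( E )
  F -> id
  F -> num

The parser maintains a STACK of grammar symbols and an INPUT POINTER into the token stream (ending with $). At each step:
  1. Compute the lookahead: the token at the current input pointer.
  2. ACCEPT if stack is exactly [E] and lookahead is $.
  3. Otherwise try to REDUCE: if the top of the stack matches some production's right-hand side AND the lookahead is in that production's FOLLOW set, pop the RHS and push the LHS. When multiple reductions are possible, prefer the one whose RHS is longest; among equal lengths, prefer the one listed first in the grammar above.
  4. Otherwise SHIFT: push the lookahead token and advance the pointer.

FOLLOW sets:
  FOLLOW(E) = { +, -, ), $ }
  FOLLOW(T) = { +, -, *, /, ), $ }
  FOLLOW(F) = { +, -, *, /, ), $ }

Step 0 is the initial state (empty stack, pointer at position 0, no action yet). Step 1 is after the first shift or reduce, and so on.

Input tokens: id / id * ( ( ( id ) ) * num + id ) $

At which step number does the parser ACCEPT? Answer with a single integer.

Step 1: shift id. Stack=[id] ptr=1 lookahead=/ remaining=[/ id * ( ( ( id ) ) * num + id ) $]
Step 2: reduce F->id. Stack=[F] ptr=1 lookahead=/ remaining=[/ id * ( ( ( id ) ) * num + id ) $]
Step 3: reduce T->F. Stack=[T] ptr=1 lookahead=/ remaining=[/ id * ( ( ( id ) ) * num + id ) $]
Step 4: shift /. Stack=[T /] ptr=2 lookahead=id remaining=[id * ( ( ( id ) ) * num + id ) $]
Step 5: shift id. Stack=[T / id] ptr=3 lookahead=* remaining=[* ( ( ( id ) ) * num + id ) $]
Step 6: reduce F->id. Stack=[T / F] ptr=3 lookahead=* remaining=[* ( ( ( id ) ) * num + id ) $]
Step 7: reduce T->T / F. Stack=[T] ptr=3 lookahead=* remaining=[* ( ( ( id ) ) * num + id ) $]
Step 8: shift *. Stack=[T *] ptr=4 lookahead=( remaining=[( ( ( id ) ) * num + id ) $]
Step 9: shift (. Stack=[T * (] ptr=5 lookahead=( remaining=[( ( id ) ) * num + id ) $]
Step 10: shift (. Stack=[T * ( (] ptr=6 lookahead=( remaining=[( id ) ) * num + id ) $]
Step 11: shift (. Stack=[T * ( ( (] ptr=7 lookahead=id remaining=[id ) ) * num + id ) $]
Step 12: shift id. Stack=[T * ( ( ( id] ptr=8 lookahead=) remaining=[) ) * num + id ) $]
Step 13: reduce F->id. Stack=[T * ( ( ( F] ptr=8 lookahead=) remaining=[) ) * num + id ) $]
Step 14: reduce T->F. Stack=[T * ( ( ( T] ptr=8 lookahead=) remaining=[) ) * num + id ) $]
Step 15: reduce E->T. Stack=[T * ( ( ( E] ptr=8 lookahead=) remaining=[) ) * num + id ) $]
Step 16: shift ). Stack=[T * ( ( ( E )] ptr=9 lookahead=) remaining=[) * num + id ) $]
Step 17: reduce F->( E ). Stack=[T * ( ( F] ptr=9 lookahead=) remaining=[) * num + id ) $]
Step 18: reduce T->F. Stack=[T * ( ( T] ptr=9 lookahead=) remaining=[) * num + id ) $]
Step 19: reduce E->T. Stack=[T * ( ( E] ptr=9 lookahead=) remaining=[) * num + id ) $]
Step 20: shift ). Stack=[T * ( ( E )] ptr=10 lookahead=* remaining=[* num + id ) $]
Step 21: reduce F->( E ). Stack=[T * ( F] ptr=10 lookahead=* remaining=[* num + id ) $]
Step 22: reduce T->F. Stack=[T * ( T] ptr=10 lookahead=* remaining=[* num + id ) $]
Step 23: shift *. Stack=[T * ( T *] ptr=11 lookahead=num remaining=[num + id ) $]
Step 24: shift num. Stack=[T * ( T * num] ptr=12 lookahead=+ remaining=[+ id ) $]
Step 25: reduce F->num. Stack=[T * ( T * F] ptr=12 lookahead=+ remaining=[+ id ) $]
Step 26: reduce T->T * F. Stack=[T * ( T] ptr=12 lookahead=+ remaining=[+ id ) $]
Step 27: reduce E->T. Stack=[T * ( E] ptr=12 lookahead=+ remaining=[+ id ) $]
Step 28: shift +. Stack=[T * ( E +] ptr=13 lookahead=id remaining=[id ) $]
Step 29: shift id. Stack=[T * ( E + id] ptr=14 lookahead=) remaining=[) $]
Step 30: reduce F->id. Stack=[T * ( E + F] ptr=14 lookahead=) remaining=[) $]
Step 31: reduce T->F. Stack=[T * ( E + T] ptr=14 lookahead=) remaining=[) $]
Step 32: reduce E->E + T. Stack=[T * ( E] ptr=14 lookahead=) remaining=[) $]
Step 33: shift ). Stack=[T * ( E )] ptr=15 lookahead=$ remaining=[$]
Step 34: reduce F->( E ). Stack=[T * F] ptr=15 lookahead=$ remaining=[$]
Step 35: reduce T->T * F. Stack=[T] ptr=15 lookahead=$ remaining=[$]
Step 36: reduce E->T. Stack=[E] ptr=15 lookahead=$ remaining=[$]
Step 37: accept. Stack=[E] ptr=15 lookahead=$ remaining=[$]

Answer: 37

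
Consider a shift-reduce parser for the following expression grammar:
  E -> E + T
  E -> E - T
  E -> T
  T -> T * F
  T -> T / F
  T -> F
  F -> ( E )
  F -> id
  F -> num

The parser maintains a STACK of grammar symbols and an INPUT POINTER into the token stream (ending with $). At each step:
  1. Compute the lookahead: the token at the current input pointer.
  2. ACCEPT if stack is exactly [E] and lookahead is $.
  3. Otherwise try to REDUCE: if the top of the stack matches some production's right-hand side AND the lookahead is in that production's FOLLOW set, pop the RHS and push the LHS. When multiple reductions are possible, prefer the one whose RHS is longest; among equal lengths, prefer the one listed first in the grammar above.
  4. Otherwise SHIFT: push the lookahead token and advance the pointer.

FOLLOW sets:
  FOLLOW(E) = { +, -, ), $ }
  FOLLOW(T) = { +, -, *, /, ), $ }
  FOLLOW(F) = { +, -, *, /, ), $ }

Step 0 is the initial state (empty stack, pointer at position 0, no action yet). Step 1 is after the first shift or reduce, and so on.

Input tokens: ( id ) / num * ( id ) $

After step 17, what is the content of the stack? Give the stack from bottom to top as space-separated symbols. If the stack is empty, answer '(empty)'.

Answer: T * ( T

Derivation:
Step 1: shift (. Stack=[(] ptr=1 lookahead=id remaining=[id ) / num * ( id ) $]
Step 2: shift id. Stack=[( id] ptr=2 lookahead=) remaining=[) / num * ( id ) $]
Step 3: reduce F->id. Stack=[( F] ptr=2 lookahead=) remaining=[) / num * ( id ) $]
Step 4: reduce T->F. Stack=[( T] ptr=2 lookahead=) remaining=[) / num * ( id ) $]
Step 5: reduce E->T. Stack=[( E] ptr=2 lookahead=) remaining=[) / num * ( id ) $]
Step 6: shift ). Stack=[( E )] ptr=3 lookahead=/ remaining=[/ num * ( id ) $]
Step 7: reduce F->( E ). Stack=[F] ptr=3 lookahead=/ remaining=[/ num * ( id ) $]
Step 8: reduce T->F. Stack=[T] ptr=3 lookahead=/ remaining=[/ num * ( id ) $]
Step 9: shift /. Stack=[T /] ptr=4 lookahead=num remaining=[num * ( id ) $]
Step 10: shift num. Stack=[T / num] ptr=5 lookahead=* remaining=[* ( id ) $]
Step 11: reduce F->num. Stack=[T / F] ptr=5 lookahead=* remaining=[* ( id ) $]
Step 12: reduce T->T / F. Stack=[T] ptr=5 lookahead=* remaining=[* ( id ) $]
Step 13: shift *. Stack=[T *] ptr=6 lookahead=( remaining=[( id ) $]
Step 14: shift (. Stack=[T * (] ptr=7 lookahead=id remaining=[id ) $]
Step 15: shift id. Stack=[T * ( id] ptr=8 lookahead=) remaining=[) $]
Step 16: reduce F->id. Stack=[T * ( F] ptr=8 lookahead=) remaining=[) $]
Step 17: reduce T->F. Stack=[T * ( T] ptr=8 lookahead=) remaining=[) $]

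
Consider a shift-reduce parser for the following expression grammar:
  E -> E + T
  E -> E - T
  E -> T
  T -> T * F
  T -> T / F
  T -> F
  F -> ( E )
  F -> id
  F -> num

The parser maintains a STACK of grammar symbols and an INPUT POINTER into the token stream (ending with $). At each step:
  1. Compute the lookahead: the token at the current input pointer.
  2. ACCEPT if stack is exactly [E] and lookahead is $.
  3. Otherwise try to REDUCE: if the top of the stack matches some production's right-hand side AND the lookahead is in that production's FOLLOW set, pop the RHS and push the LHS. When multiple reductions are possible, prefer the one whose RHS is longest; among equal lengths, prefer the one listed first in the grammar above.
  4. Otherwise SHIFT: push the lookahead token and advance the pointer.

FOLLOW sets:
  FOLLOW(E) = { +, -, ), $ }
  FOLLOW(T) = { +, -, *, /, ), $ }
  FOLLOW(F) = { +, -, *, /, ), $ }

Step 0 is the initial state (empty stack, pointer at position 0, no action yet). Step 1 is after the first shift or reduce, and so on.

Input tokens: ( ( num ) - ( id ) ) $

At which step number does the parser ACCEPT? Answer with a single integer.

Step 1: shift (. Stack=[(] ptr=1 lookahead=( remaining=[( num ) - ( id ) ) $]
Step 2: shift (. Stack=[( (] ptr=2 lookahead=num remaining=[num ) - ( id ) ) $]
Step 3: shift num. Stack=[( ( num] ptr=3 lookahead=) remaining=[) - ( id ) ) $]
Step 4: reduce F->num. Stack=[( ( F] ptr=3 lookahead=) remaining=[) - ( id ) ) $]
Step 5: reduce T->F. Stack=[( ( T] ptr=3 lookahead=) remaining=[) - ( id ) ) $]
Step 6: reduce E->T. Stack=[( ( E] ptr=3 lookahead=) remaining=[) - ( id ) ) $]
Step 7: shift ). Stack=[( ( E )] ptr=4 lookahead=- remaining=[- ( id ) ) $]
Step 8: reduce F->( E ). Stack=[( F] ptr=4 lookahead=- remaining=[- ( id ) ) $]
Step 9: reduce T->F. Stack=[( T] ptr=4 lookahead=- remaining=[- ( id ) ) $]
Step 10: reduce E->T. Stack=[( E] ptr=4 lookahead=- remaining=[- ( id ) ) $]
Step 11: shift -. Stack=[( E -] ptr=5 lookahead=( remaining=[( id ) ) $]
Step 12: shift (. Stack=[( E - (] ptr=6 lookahead=id remaining=[id ) ) $]
Step 13: shift id. Stack=[( E - ( id] ptr=7 lookahead=) remaining=[) ) $]
Step 14: reduce F->id. Stack=[( E - ( F] ptr=7 lookahead=) remaining=[) ) $]
Step 15: reduce T->F. Stack=[( E - ( T] ptr=7 lookahead=) remaining=[) ) $]
Step 16: reduce E->T. Stack=[( E - ( E] ptr=7 lookahead=) remaining=[) ) $]
Step 17: shift ). Stack=[( E - ( E )] ptr=8 lookahead=) remaining=[) $]
Step 18: reduce F->( E ). Stack=[( E - F] ptr=8 lookahead=) remaining=[) $]
Step 19: reduce T->F. Stack=[( E - T] ptr=8 lookahead=) remaining=[) $]
Step 20: reduce E->E - T. Stack=[( E] ptr=8 lookahead=) remaining=[) $]
Step 21: shift ). Stack=[( E )] ptr=9 lookahead=$ remaining=[$]
Step 22: reduce F->( E ). Stack=[F] ptr=9 lookahead=$ remaining=[$]
Step 23: reduce T->F. Stack=[T] ptr=9 lookahead=$ remaining=[$]
Step 24: reduce E->T. Stack=[E] ptr=9 lookahead=$ remaining=[$]
Step 25: accept. Stack=[E] ptr=9 lookahead=$ remaining=[$]

Answer: 25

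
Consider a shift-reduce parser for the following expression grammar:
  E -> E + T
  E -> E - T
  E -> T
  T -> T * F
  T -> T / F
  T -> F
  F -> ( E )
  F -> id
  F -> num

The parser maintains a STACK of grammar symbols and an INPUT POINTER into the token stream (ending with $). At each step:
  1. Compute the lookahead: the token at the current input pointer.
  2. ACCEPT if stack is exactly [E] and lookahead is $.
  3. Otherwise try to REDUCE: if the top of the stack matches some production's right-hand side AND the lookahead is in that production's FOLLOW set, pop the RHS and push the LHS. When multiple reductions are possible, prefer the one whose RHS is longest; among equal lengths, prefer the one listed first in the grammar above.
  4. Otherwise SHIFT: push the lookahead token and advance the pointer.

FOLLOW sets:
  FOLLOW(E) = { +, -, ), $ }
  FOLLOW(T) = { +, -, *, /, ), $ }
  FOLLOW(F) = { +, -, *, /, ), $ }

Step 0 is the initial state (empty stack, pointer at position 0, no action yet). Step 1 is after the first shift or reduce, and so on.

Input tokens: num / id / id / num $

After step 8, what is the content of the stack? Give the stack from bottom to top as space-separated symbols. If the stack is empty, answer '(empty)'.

Answer: T /

Derivation:
Step 1: shift num. Stack=[num] ptr=1 lookahead=/ remaining=[/ id / id / num $]
Step 2: reduce F->num. Stack=[F] ptr=1 lookahead=/ remaining=[/ id / id / num $]
Step 3: reduce T->F. Stack=[T] ptr=1 lookahead=/ remaining=[/ id / id / num $]
Step 4: shift /. Stack=[T /] ptr=2 lookahead=id remaining=[id / id / num $]
Step 5: shift id. Stack=[T / id] ptr=3 lookahead=/ remaining=[/ id / num $]
Step 6: reduce F->id. Stack=[T / F] ptr=3 lookahead=/ remaining=[/ id / num $]
Step 7: reduce T->T / F. Stack=[T] ptr=3 lookahead=/ remaining=[/ id / num $]
Step 8: shift /. Stack=[T /] ptr=4 lookahead=id remaining=[id / num $]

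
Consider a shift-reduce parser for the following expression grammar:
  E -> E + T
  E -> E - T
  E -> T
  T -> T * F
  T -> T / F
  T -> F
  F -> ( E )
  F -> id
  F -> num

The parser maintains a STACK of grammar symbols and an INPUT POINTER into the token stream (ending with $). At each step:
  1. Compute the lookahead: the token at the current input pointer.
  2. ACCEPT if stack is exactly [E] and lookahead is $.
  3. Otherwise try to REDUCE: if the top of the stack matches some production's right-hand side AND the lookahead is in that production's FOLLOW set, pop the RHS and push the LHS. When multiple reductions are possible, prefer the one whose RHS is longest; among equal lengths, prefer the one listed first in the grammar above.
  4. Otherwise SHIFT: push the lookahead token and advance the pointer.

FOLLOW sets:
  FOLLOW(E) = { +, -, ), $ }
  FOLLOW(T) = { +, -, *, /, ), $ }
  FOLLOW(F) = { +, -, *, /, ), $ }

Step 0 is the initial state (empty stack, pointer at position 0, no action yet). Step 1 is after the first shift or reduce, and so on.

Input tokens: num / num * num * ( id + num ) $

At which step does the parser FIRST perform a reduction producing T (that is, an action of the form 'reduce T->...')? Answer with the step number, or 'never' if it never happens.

Step 1: shift num. Stack=[num] ptr=1 lookahead=/ remaining=[/ num * num * ( id + num ) $]
Step 2: reduce F->num. Stack=[F] ptr=1 lookahead=/ remaining=[/ num * num * ( id + num ) $]
Step 3: reduce T->F. Stack=[T] ptr=1 lookahead=/ remaining=[/ num * num * ( id + num ) $]

Answer: 3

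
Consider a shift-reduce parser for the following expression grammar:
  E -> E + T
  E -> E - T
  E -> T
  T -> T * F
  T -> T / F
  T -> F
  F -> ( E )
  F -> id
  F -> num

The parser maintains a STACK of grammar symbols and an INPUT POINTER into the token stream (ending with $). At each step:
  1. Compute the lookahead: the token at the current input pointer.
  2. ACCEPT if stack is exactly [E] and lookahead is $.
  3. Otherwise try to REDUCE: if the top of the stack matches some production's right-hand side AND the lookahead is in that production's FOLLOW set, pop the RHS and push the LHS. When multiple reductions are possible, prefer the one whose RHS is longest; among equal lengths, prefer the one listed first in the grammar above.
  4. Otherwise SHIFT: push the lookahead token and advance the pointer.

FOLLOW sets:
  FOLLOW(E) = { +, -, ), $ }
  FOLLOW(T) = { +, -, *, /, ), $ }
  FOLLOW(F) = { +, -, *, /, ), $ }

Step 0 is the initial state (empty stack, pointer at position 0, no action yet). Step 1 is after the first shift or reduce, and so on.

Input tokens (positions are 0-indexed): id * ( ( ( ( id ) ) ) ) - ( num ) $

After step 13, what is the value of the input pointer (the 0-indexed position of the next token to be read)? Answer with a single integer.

Answer: 8

Derivation:
Step 1: shift id. Stack=[id] ptr=1 lookahead=* remaining=[* ( ( ( ( id ) ) ) ) - ( num ) $]
Step 2: reduce F->id. Stack=[F] ptr=1 lookahead=* remaining=[* ( ( ( ( id ) ) ) ) - ( num ) $]
Step 3: reduce T->F. Stack=[T] ptr=1 lookahead=* remaining=[* ( ( ( ( id ) ) ) ) - ( num ) $]
Step 4: shift *. Stack=[T *] ptr=2 lookahead=( remaining=[( ( ( ( id ) ) ) ) - ( num ) $]
Step 5: shift (. Stack=[T * (] ptr=3 lookahead=( remaining=[( ( ( id ) ) ) ) - ( num ) $]
Step 6: shift (. Stack=[T * ( (] ptr=4 lookahead=( remaining=[( ( id ) ) ) ) - ( num ) $]
Step 7: shift (. Stack=[T * ( ( (] ptr=5 lookahead=( remaining=[( id ) ) ) ) - ( num ) $]
Step 8: shift (. Stack=[T * ( ( ( (] ptr=6 lookahead=id remaining=[id ) ) ) ) - ( num ) $]
Step 9: shift id. Stack=[T * ( ( ( ( id] ptr=7 lookahead=) remaining=[) ) ) ) - ( num ) $]
Step 10: reduce F->id. Stack=[T * ( ( ( ( F] ptr=7 lookahead=) remaining=[) ) ) ) - ( num ) $]
Step 11: reduce T->F. Stack=[T * ( ( ( ( T] ptr=7 lookahead=) remaining=[) ) ) ) - ( num ) $]
Step 12: reduce E->T. Stack=[T * ( ( ( ( E] ptr=7 lookahead=) remaining=[) ) ) ) - ( num ) $]
Step 13: shift ). Stack=[T * ( ( ( ( E )] ptr=8 lookahead=) remaining=[) ) ) - ( num ) $]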